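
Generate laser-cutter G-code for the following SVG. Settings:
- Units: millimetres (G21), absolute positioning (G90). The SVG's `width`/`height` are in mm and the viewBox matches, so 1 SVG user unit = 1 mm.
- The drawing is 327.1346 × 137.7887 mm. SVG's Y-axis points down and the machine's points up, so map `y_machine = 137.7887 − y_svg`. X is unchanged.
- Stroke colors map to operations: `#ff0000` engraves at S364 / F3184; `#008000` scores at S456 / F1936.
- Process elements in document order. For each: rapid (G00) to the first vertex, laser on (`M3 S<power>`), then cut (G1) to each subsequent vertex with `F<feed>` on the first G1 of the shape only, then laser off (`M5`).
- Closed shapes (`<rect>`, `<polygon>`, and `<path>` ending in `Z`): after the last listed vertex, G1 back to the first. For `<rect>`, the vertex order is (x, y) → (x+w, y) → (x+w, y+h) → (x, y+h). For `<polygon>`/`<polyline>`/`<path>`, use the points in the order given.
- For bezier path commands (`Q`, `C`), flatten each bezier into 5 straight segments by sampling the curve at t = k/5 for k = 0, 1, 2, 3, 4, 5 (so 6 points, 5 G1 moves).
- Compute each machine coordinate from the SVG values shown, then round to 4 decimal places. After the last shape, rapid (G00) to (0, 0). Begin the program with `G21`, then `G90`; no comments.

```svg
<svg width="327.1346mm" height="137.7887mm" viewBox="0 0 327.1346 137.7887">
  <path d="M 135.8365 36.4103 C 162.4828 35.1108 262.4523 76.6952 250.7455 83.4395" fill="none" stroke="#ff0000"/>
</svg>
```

G21
G90
G00 X135.8365 Y101.3784
M3 S364
G1 X159.1431 Y97.6338 F3184
G1 X191.1672 Y87.3279
G1 X223.0290 Y74.1913
G1 X245.8484 Y61.9548
G1 X250.7455 Y54.3492
M5
G00 X0.0000 Y0.0000

viewBox `0 0 327.1346 137.7887` with mm width/height → 1 unit = 1 mm. Flip: y_m = 137.7887 − y_svg.

**Shape 1** — `<path>` cubic bezier, stroke `#ff0000` → engrave (S364, F3184). Control points (SVG): P0=(135.8365,36.4103), P1=(162.4828,35.1108), P2=(262.4523,76.6952), P3=(250.7455,83.4395); sampled at t=k/5. Machine vertices: (135.8365,101.3784) → (159.1431,97.6338) → (191.1672,87.3279) → (223.0290,74.1913) → (245.8484,61.9548) → (250.7455,54.3492). Open path.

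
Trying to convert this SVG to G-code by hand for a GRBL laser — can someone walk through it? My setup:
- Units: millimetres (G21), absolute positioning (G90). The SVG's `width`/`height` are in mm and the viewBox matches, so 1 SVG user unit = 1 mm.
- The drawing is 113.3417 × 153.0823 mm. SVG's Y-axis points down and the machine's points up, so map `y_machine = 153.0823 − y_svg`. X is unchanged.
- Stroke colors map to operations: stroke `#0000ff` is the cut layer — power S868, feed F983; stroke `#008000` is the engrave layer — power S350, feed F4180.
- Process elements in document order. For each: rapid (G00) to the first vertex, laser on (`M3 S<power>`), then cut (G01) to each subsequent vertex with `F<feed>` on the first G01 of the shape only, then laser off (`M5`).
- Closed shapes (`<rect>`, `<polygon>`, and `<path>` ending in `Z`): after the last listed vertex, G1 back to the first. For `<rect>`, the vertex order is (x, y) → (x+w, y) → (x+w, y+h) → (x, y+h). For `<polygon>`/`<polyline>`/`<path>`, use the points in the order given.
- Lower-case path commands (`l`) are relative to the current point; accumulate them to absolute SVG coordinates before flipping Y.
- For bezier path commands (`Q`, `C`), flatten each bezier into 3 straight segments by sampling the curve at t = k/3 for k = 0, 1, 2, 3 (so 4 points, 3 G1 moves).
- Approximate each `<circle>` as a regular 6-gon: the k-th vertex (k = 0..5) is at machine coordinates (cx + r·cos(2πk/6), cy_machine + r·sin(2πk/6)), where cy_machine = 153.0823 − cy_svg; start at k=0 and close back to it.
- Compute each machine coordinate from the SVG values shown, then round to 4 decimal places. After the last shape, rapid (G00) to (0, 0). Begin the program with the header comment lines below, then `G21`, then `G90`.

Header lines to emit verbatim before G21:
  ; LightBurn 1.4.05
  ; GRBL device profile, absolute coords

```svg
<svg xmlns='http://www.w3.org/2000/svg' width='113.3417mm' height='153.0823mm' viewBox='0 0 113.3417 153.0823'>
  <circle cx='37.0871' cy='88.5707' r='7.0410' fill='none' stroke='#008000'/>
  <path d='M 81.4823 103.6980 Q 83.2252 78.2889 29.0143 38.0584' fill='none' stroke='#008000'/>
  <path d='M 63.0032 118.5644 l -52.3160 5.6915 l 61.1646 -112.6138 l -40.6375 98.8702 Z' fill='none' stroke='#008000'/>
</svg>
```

Since the viewBox matches the mm dimensions, user units are millimetres directly. The only transform is the Y-flip y_m = 153.0823 − y_svg.

Shape 1 is a circle drawn with `<circle>`. Its stroke #008000 means engrave at S350, F4180. After flipping Y the toolpath is (44.1281,64.5116) → (40.6076,70.6093) → (33.5666,70.6093) → (30.0461,64.5116) → (33.5666,58.4139) → (40.6076,58.4139) → (44.1281,64.5116), returning to the start.

Shape 2 is a quadratic bezier drawn with `<path>`. Its stroke #008000 means engrave at S350, F4180. After flipping Y the toolpath is (81.4823,49.3843) → (76.4271,67.9705) → (58.9378,89.8504) → (29.0143,115.0239).

Shape 3 is a closed polygon drawn with `<path>`. Its stroke #008000 means engrave at S350, F4180. After flipping Y the toolpath is (63.0032,34.5179) → (10.6872,28.8264) → (71.8518,141.4402) → (31.2143,42.5700) → (63.0032,34.5179), returning to the start.

; LightBurn 1.4.05
; GRBL device profile, absolute coords
G21
G90
G00 X44.1281 Y64.5116
M3 S350
G01 X40.6076 Y70.6093 F4180
G01 X33.5666 Y70.6093
G01 X30.0461 Y64.5116
G01 X33.5666 Y58.4139
G01 X40.6076 Y58.4139
G01 X44.1281 Y64.5116
M5
G00 X81.4823 Y49.3843
M3 S350
G01 X76.4271 Y67.9705 F4180
G01 X58.9378 Y89.8504
G01 X29.0143 Y115.0239
M5
G00 X63.0032 Y34.5179
M3 S350
G01 X10.6872 Y28.8264 F4180
G01 X71.8518 Y141.4402
G01 X31.2143 Y42.5700
G01 X63.0032 Y34.5179
M5
G00 X0.0000 Y0.0000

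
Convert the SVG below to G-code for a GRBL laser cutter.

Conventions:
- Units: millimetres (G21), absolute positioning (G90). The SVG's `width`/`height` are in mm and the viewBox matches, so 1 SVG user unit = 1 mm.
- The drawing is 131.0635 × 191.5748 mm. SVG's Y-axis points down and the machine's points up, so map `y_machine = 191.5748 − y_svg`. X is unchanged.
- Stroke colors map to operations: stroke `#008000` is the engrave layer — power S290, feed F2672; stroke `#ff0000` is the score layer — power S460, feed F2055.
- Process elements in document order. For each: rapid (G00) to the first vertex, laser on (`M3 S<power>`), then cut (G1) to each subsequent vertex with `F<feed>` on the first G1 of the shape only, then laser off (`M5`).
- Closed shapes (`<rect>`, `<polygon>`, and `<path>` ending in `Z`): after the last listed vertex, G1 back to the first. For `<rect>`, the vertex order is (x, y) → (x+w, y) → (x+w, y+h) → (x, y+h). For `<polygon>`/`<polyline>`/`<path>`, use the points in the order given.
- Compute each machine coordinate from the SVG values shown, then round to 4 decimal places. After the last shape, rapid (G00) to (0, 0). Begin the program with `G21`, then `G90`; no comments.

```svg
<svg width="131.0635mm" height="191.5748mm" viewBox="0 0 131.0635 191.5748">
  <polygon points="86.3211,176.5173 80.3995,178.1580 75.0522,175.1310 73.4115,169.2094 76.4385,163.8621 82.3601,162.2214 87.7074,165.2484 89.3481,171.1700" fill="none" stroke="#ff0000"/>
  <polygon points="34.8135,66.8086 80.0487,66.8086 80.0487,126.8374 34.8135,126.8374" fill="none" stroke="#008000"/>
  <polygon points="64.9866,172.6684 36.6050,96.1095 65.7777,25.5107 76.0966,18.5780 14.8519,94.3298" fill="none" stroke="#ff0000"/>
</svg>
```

G21
G90
G00 X86.3211 Y15.0575
M3 S460
G1 X80.3995 Y13.4168 F2055
G1 X75.0522 Y16.4438
G1 X73.4115 Y22.3654
G1 X76.4385 Y27.7127
G1 X82.3601 Y29.3534
G1 X87.7074 Y26.3264
G1 X89.3481 Y20.4048
G1 X86.3211 Y15.0575
M5
G00 X34.8135 Y124.7662
M3 S290
G1 X80.0487 Y124.7662 F2672
G1 X80.0487 Y64.7374
G1 X34.8135 Y64.7374
G1 X34.8135 Y124.7662
M5
G00 X64.9866 Y18.9064
M3 S460
G1 X36.6050 Y95.4653 F2055
G1 X65.7777 Y166.0641
G1 X76.0966 Y172.9968
G1 X14.8519 Y97.2450
G1 X64.9866 Y18.9064
M5
G00 X0.0000 Y0.0000

Since the viewBox matches the mm dimensions, user units are millimetres directly. The only transform is the Y-flip y_m = 191.5748 − y_svg.

Shape 1 is a regular polygon drawn with `<polygon>`. Its stroke #ff0000 means score at S460, F2055. After flipping Y the toolpath is (86.3211,15.0575) → (80.3995,13.4168) → (75.0522,16.4438) → (73.4115,22.3654) → (76.4385,27.7127) → (82.3601,29.3534) → (87.7074,26.3264) → (89.3481,20.4048) → (86.3211,15.0575), returning to the start.

Shape 2 is a rectangle drawn with `<polygon>`. Its stroke #008000 means engrave at S290, F2672. After flipping Y the toolpath is (34.8135,124.7662) → (80.0487,124.7662) → (80.0487,64.7374) → (34.8135,64.7374) → (34.8135,124.7662), returning to the start.

Shape 3 is a closed polygon drawn with `<polygon>`. Its stroke #ff0000 means score at S460, F2055. After flipping Y the toolpath is (64.9866,18.9064) → (36.6050,95.4653) → (65.7777,166.0641) → (76.0966,172.9968) → (14.8519,97.2450) → (64.9866,18.9064), returning to the start.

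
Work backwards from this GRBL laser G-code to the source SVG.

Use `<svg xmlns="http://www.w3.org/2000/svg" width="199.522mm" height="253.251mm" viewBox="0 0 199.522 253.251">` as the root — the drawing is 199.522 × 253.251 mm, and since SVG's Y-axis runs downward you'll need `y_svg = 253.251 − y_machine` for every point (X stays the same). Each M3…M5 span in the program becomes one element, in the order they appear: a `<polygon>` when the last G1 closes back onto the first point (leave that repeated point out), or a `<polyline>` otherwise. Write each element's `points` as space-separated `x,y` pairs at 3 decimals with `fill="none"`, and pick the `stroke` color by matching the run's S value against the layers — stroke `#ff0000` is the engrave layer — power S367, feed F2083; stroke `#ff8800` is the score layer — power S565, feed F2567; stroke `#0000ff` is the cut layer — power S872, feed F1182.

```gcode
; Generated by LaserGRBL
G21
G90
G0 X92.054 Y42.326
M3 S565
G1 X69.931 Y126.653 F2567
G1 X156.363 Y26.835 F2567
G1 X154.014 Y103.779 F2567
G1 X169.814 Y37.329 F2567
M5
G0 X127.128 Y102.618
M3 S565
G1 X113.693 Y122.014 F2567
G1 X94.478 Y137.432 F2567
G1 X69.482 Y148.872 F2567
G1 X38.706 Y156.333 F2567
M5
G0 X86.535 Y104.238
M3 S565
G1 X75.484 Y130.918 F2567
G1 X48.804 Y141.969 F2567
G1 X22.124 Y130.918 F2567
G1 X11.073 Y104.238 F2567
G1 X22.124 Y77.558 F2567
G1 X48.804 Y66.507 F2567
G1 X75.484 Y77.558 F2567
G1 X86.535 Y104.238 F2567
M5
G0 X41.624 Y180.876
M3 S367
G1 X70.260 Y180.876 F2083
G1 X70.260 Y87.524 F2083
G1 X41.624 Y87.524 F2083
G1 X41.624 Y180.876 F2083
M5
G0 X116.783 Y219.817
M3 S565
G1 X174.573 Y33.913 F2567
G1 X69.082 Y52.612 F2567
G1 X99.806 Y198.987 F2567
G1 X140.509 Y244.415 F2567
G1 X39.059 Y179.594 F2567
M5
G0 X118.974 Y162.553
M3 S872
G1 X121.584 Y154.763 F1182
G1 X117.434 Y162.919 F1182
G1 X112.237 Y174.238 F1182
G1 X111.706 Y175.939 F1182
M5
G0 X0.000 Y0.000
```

y_svg = 253.251 − y_m.

[1] S565→`#ff8800` (score); open run; points: 92.054,210.925 69.931,126.598 156.363,226.416 154.014,149.472 169.814,215.922

[2] S565→`#ff8800` (score); open run; points: 127.128,150.633 113.693,131.237 94.478,115.819 69.482,104.379 38.706,96.918

[3] S565→`#ff8800` (score); closed run; points: 86.535,149.013 75.484,122.333 48.804,111.282 22.124,122.333 11.073,149.013 22.124,175.693 48.804,186.744 75.484,175.693

[4] S367→`#ff0000` (engrave); closed run; points: 41.624,72.375 70.260,72.375 70.260,165.727 41.624,165.727

[5] S565→`#ff8800` (score); open run; points: 116.783,33.434 174.573,219.338 69.082,200.639 99.806,54.264 140.509,8.836 39.059,73.657

[6] S872→`#0000ff` (cut); open run; points: 118.974,90.698 121.584,98.488 117.434,90.332 112.237,79.013 111.706,77.312

<svg xmlns="http://www.w3.org/2000/svg" width="199.522mm" height="253.251mm" viewBox="0 0 199.522 253.251">
  <polyline points="92.054,210.925 69.931,126.598 156.363,226.416 154.014,149.472 169.814,215.922" fill="none" stroke="#ff8800"/>
  <polyline points="127.128,150.633 113.693,131.237 94.478,115.819 69.482,104.379 38.706,96.918" fill="none" stroke="#ff8800"/>
  <polygon points="86.535,149.013 75.484,122.333 48.804,111.282 22.124,122.333 11.073,149.013 22.124,175.693 48.804,186.744 75.484,175.693" fill="none" stroke="#ff8800"/>
  <polygon points="41.624,72.375 70.260,72.375 70.260,165.727 41.624,165.727" fill="none" stroke="#ff0000"/>
  <polyline points="116.783,33.434 174.573,219.338 69.082,200.639 99.806,54.264 140.509,8.836 39.059,73.657" fill="none" stroke="#ff8800"/>
  <polyline points="118.974,90.698 121.584,98.488 117.434,90.332 112.237,79.013 111.706,77.312" fill="none" stroke="#0000ff"/>
</svg>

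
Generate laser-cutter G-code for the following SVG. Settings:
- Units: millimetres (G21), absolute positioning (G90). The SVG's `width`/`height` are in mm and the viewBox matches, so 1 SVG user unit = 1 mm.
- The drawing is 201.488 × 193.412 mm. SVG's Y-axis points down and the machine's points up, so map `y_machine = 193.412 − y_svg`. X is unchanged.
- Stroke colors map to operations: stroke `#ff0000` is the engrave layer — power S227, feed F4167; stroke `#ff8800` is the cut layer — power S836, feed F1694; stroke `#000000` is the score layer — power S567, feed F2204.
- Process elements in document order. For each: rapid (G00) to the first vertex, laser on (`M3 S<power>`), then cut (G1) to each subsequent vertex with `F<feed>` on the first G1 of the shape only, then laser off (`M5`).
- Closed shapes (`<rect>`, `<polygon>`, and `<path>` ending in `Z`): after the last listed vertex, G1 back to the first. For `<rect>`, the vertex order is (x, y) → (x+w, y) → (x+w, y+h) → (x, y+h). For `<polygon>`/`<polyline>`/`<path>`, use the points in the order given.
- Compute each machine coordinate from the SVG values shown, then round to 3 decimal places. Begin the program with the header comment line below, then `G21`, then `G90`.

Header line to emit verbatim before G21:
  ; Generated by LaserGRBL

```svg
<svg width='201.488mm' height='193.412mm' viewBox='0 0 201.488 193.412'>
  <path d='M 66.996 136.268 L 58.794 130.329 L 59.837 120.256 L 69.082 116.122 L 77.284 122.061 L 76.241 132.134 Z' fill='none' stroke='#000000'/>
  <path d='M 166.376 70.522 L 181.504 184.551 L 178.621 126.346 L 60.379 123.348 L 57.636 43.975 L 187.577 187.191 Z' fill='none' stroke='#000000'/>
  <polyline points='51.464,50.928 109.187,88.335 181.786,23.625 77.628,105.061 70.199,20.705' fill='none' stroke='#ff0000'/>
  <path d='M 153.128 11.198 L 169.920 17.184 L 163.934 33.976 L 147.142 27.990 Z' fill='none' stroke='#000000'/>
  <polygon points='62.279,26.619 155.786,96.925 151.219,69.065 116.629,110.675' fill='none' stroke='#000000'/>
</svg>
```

Since the viewBox matches the mm dimensions, user units are millimetres directly. The only transform is the Y-flip y_m = 193.412 − y_svg.

Shape 1 is a regular polygon drawn with `<path>`. Its stroke #000000 means score at S567, F2204. After flipping Y the toolpath is (66.996,57.144) → (58.794,63.083) → (59.837,73.156) → (69.082,77.290) → (77.284,71.351) → (76.241,61.278) → (66.996,57.144), returning to the start.

Shape 2 is a closed polygon drawn with `<path>`. Its stroke #000000 means score at S567, F2204. After flipping Y the toolpath is (166.376,122.890) → (181.504,8.861) → (178.621,67.066) → (60.379,70.064) → (57.636,149.437) → (187.577,6.221) → (166.376,122.890), returning to the start.

Shape 3 is a open polyline drawn with `<polyline>`. Its stroke #ff0000 means engrave at S227, F4167. After flipping Y the toolpath is (51.464,142.484) → (109.187,105.077) → (181.786,169.787) → (77.628,88.351) → (70.199,172.707).

Shape 4 is a regular polygon drawn with `<path>`. Its stroke #000000 means score at S567, F2204. After flipping Y the toolpath is (153.128,182.214) → (169.920,176.228) → (163.934,159.436) → (147.142,165.422) → (153.128,182.214), returning to the start.

Shape 5 is a closed polygon drawn with `<polygon>`. Its stroke #000000 means score at S567, F2204. After flipping Y the toolpath is (62.279,166.793) → (155.786,96.487) → (151.219,124.347) → (116.629,82.737) → (62.279,166.793), returning to the start.

; Generated by LaserGRBL
G21
G90
G00 X66.996 Y57.144
M3 S567
G1 X58.794 Y63.083 F2204
G1 X59.837 Y73.156
G1 X69.082 Y77.290
G1 X77.284 Y71.351
G1 X76.241 Y61.278
G1 X66.996 Y57.144
M5
G00 X166.376 Y122.890
M3 S567
G1 X181.504 Y8.861 F2204
G1 X178.621 Y67.066
G1 X60.379 Y70.064
G1 X57.636 Y149.437
G1 X187.577 Y6.221
G1 X166.376 Y122.890
M5
G00 X51.464 Y142.484
M3 S227
G1 X109.187 Y105.077 F4167
G1 X181.786 Y169.787
G1 X77.628 Y88.351
G1 X70.199 Y172.707
M5
G00 X153.128 Y182.214
M3 S567
G1 X169.920 Y176.228 F2204
G1 X163.934 Y159.436
G1 X147.142 Y165.422
G1 X153.128 Y182.214
M5
G00 X62.279 Y166.793
M3 S567
G1 X155.786 Y96.487 F2204
G1 X151.219 Y124.347
G1 X116.629 Y82.737
G1 X62.279 Y166.793
M5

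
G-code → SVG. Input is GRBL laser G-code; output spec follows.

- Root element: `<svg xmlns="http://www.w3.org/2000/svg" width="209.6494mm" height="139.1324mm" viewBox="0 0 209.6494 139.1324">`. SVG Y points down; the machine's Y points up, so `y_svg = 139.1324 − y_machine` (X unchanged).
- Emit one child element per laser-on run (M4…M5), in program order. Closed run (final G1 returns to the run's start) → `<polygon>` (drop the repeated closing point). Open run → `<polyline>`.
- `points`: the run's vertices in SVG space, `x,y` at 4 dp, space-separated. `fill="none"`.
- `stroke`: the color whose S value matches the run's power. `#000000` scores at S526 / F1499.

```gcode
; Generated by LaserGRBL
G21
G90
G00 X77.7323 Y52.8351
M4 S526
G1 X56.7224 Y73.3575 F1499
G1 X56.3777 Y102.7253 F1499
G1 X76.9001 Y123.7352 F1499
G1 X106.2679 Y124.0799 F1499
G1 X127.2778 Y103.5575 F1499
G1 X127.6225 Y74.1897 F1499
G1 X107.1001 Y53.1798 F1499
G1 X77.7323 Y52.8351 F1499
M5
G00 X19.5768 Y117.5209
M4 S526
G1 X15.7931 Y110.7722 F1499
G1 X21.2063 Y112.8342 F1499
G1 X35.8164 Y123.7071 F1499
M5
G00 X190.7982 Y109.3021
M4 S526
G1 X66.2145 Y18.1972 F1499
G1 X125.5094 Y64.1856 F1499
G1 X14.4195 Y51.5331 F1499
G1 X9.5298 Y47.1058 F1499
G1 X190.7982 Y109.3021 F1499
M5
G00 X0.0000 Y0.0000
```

Machine Y-up, SVG Y-down with viewBox height 139.1324, so y_svg = 139.1324 − y_machine; X carries over. Every run uses S526, so all elements get stroke `#000000` (score).

Run 1: The run returns to its start, so emit a `<polygon>` with points (Y-flipped): 77.7323,86.2973 56.7224,65.7749 56.3777,36.4071 76.9001,15.3972 106.2679,15.0525 127.2778,35.5749 127.6225,64.9427 107.1001,85.9526.

Run 2: The run is open, so emit a `<polyline>` with points (Y-flipped): 19.5768,21.6115 15.7931,28.3602 21.2063,26.2982 35.8164,15.4253.

Run 3: The run returns to its start, so emit a `<polygon>` with points (Y-flipped): 190.7982,29.8303 66.2145,120.9352 125.5094,74.9468 14.4195,87.5993 9.5298,92.0266.

<svg xmlns="http://www.w3.org/2000/svg" width="209.6494mm" height="139.1324mm" viewBox="0 0 209.6494 139.1324">
  <polygon points="77.7323,86.2973 56.7224,65.7749 56.3777,36.4071 76.9001,15.3972 106.2679,15.0525 127.2778,35.5749 127.6225,64.9427 107.1001,85.9526" fill="none" stroke="#000000"/>
  <polyline points="19.5768,21.6115 15.7931,28.3602 21.2063,26.2982 35.8164,15.4253" fill="none" stroke="#000000"/>
  <polygon points="190.7982,29.8303 66.2145,120.9352 125.5094,74.9468 14.4195,87.5993 9.5298,92.0266" fill="none" stroke="#000000"/>
</svg>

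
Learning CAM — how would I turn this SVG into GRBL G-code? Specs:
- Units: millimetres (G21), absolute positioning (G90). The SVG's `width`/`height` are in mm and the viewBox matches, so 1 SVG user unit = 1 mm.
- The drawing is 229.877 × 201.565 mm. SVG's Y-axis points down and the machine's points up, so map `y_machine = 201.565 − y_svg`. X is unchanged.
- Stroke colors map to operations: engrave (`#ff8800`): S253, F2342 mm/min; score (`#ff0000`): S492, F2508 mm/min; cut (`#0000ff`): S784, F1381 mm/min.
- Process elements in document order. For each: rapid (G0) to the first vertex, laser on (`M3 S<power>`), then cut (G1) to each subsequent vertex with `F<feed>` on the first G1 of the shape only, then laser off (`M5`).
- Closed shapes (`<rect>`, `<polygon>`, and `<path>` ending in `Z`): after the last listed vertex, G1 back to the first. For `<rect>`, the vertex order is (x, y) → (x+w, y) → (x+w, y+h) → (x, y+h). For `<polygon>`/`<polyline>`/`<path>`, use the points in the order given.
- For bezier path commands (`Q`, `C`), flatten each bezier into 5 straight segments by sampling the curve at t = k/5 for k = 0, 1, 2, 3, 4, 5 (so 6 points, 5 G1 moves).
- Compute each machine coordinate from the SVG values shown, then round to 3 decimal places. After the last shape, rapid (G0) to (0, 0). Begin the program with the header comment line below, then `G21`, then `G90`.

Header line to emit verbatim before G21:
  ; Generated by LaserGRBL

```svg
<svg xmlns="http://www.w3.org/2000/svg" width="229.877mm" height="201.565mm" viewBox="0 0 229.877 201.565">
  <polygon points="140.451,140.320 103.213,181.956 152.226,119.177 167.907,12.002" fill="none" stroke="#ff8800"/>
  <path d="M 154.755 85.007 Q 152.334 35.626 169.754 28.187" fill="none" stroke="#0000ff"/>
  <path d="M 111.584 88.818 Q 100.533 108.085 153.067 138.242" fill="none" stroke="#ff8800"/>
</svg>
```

; Generated by LaserGRBL
G21
G90
G0 X140.451 Y61.245
M3 S253
G1 X103.213 Y19.609 F2342
G1 X152.226 Y82.388
G1 X167.907 Y189.563
G1 X140.451 Y61.245
M5
G0 X154.755 Y116.558
M3 S784
G1 X154.580 Y134.633 F1381
G1 X155.993 Y149.352
G1 X158.993 Y160.716
G1 X163.580 Y168.725
G1 X169.754 Y173.378
M5
G0 X111.584 Y112.747
M3 S253
G1 X109.707 Y104.605 F2342
G1 X112.917 Y95.591
G1 X121.213 Y85.706
G1 X134.597 Y74.950
G1 X153.067 Y63.323
M5
G0 X0.000 Y0.000

viewBox `0 0 229.877 201.565` with mm width/height → 1 unit = 1 mm. Flip: y_m = 201.565 − y_svg.

**Shape 1** — `<polygon>` closed polygon, stroke `#ff8800` → engrave (S253, F2342). Machine vertices: (140.451,61.245) → (103.213,19.609) → (152.226,82.388) → (167.907,189.563) → (140.451,61.245). Closed: final G1 returns to the first vertex.

**Shape 2** — `<path>` quadratic bezier, stroke `#0000ff` → cut (S784, F1381). Control points (SVG): P0=(154.755,85.007), P1=(152.334,35.626), P2=(169.754,28.187); sampled at t=k/5. Machine vertices: (154.755,116.558) → (154.580,134.633) → (155.993,149.352) → (158.993,160.716) → (163.580,168.725) → (169.754,173.378). Open path.

**Shape 3** — `<path>` quadratic bezier, stroke `#ff8800` → engrave (S253, F2342). Control points (SVG): P0=(111.584,88.818), P1=(100.533,108.085), P2=(153.067,138.242); sampled at t=k/5. Machine vertices: (111.584,112.747) → (109.707,104.605) → (112.917,95.591) → (121.213,85.706) → (134.597,74.950) → (153.067,63.323). Open path.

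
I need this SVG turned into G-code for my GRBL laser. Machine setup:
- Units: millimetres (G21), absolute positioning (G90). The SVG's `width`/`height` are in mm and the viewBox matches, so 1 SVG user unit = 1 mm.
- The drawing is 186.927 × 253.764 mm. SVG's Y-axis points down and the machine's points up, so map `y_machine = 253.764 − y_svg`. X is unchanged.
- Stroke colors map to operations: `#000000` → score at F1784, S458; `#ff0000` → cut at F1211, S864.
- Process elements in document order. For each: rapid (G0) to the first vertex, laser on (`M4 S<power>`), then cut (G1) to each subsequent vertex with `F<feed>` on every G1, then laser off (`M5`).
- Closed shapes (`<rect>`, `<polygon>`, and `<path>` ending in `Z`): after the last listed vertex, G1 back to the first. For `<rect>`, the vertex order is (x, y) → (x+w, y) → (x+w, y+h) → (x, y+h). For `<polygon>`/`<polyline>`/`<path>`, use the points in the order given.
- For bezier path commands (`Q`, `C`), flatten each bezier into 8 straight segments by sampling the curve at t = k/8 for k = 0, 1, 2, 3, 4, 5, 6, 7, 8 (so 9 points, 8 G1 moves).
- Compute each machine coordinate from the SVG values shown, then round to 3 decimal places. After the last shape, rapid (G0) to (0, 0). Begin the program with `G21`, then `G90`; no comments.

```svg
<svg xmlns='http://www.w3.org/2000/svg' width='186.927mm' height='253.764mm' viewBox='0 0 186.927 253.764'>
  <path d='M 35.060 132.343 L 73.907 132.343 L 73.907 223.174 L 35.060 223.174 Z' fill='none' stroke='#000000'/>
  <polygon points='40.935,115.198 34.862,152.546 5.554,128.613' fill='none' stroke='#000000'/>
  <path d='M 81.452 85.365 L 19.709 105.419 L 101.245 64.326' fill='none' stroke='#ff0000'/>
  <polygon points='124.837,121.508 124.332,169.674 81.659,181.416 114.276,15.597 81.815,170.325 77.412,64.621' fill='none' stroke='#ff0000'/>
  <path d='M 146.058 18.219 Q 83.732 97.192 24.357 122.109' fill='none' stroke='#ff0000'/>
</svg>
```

G21
G90
G0 X35.060 Y121.421
M4 S458
G1 X73.907 Y121.421 F1784
G1 X73.907 Y30.590 F1784
G1 X35.060 Y30.590 F1784
G1 X35.060 Y121.421 F1784
M5
G0 X40.935 Y138.566
M4 S458
G1 X34.862 Y101.218 F1784
G1 X5.554 Y125.151 F1784
G1 X40.935 Y138.566 F1784
M5
G0 X81.452 Y168.399
M4 S864
G1 X19.709 Y148.345 F1211
G1 X101.245 Y189.438 F1211
M5
G0 X124.837 Y132.256
M4 S864
G1 X124.332 Y84.090 F1211
G1 X81.659 Y72.348 F1211
G1 X114.276 Y238.167 F1211
G1 X81.815 Y83.439 F1211
G1 X77.412 Y189.143 F1211
G1 X124.837 Y132.256 F1211
M5
G0 X146.058 Y235.545
M4 S864
G1 X130.523 Y216.646 F1211
G1 X115.079 Y199.437 F1211
G1 X99.728 Y183.917 F1211
G1 X84.470 Y170.086 F1211
G1 X69.303 Y157.944 F1211
G1 X54.229 Y147.492 F1211
G1 X39.247 Y138.729 F1211
G1 X24.357 Y131.655 F1211
M5
G0 X0.000 Y0.000

viewBox `0 0 186.927 253.764` with mm width/height → 1 unit = 1 mm. Flip: y_m = 253.764 − y_svg.

**Shape 1** — `<path>` rectangle, stroke `#000000` → score (S458, F1784). Machine vertices: (35.060,121.421) → (73.907,121.421) → (73.907,30.590) → (35.060,30.590) → (35.060,121.421). Closed: final G1 returns to the first vertex.

**Shape 2** — `<polygon>` regular polygon, stroke `#000000` → score (S458, F1784). Machine vertices: (40.935,138.566) → (34.862,101.218) → (5.554,125.151) → (40.935,138.566). Closed: final G1 returns to the first vertex.

**Shape 3** — `<path>` open polyline, stroke `#ff0000` → cut (S864, F1211). Machine vertices: (81.452,168.399) → (19.709,148.345) → (101.245,189.438). Open path.

**Shape 4** — `<polygon>` closed polygon, stroke `#ff0000` → cut (S864, F1211). Machine vertices: (124.837,132.256) → (124.332,84.090) → (81.659,72.348) → (114.276,238.167) → (81.815,83.439) → (77.412,189.143) → (124.837,132.256). Closed: final G1 returns to the first vertex.

**Shape 5** — `<path>` quadratic bezier, stroke `#ff0000` → cut (S864, F1211). Control points (SVG): P0=(146.058,18.219), P1=(83.732,97.192), P2=(24.357,122.109); sampled at t=k/8. Machine vertices: (146.058,235.545) → (130.523,216.646) → (115.079,199.437) → (99.728,183.917) → (84.470,170.086) → (69.303,157.944) → (54.229,147.492) → (39.247,138.729) → (24.357,131.655). Open path.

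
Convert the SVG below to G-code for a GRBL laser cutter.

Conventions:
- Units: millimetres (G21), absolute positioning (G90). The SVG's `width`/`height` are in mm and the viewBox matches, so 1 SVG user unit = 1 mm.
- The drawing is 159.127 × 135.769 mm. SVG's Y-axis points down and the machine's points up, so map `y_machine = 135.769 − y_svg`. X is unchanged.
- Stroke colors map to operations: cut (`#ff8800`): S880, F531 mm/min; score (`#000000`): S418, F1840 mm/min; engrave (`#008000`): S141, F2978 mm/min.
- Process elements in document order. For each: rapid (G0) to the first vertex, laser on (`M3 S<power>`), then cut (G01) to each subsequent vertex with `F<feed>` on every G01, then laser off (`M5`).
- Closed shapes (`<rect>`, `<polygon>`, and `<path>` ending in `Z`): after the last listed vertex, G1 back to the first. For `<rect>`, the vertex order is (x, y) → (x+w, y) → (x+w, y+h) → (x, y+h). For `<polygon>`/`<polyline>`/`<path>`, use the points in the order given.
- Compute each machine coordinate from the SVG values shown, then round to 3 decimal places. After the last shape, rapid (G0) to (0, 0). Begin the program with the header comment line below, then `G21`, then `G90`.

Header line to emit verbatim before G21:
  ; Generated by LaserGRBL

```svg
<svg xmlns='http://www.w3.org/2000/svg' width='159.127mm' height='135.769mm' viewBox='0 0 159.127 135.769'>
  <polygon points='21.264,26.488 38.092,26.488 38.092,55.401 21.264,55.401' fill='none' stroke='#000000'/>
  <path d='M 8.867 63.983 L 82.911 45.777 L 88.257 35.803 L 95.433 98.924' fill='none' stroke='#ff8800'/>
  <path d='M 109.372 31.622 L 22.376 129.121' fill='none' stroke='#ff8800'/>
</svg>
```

; Generated by LaserGRBL
G21
G90
G0 X21.264 Y109.281
M3 S418
G01 X38.092 Y109.281 F1840
G01 X38.092 Y80.368 F1840
G01 X21.264 Y80.368 F1840
G01 X21.264 Y109.281 F1840
M5
G0 X8.867 Y71.786
M3 S880
G01 X82.911 Y89.992 F531
G01 X88.257 Y99.966 F531
G01 X95.433 Y36.845 F531
M5
G0 X109.372 Y104.147
M3 S880
G01 X22.376 Y6.648 F531
M5
G0 X0.000 Y0.000

1 u = 1 mm; y_m = 135.769 − y.

[1] `<polygon>` rectangle, #000000→score S418 F1840: (21.264,109.281) → (38.092,109.281) → (38.092,80.368) → (21.264,80.368) → (21.264,109.281) (closed)

[2] `<path>` open polyline, #ff8800→cut S880 F531: (8.867,71.786) → (82.911,89.992) → (88.257,99.966) → (95.433,36.845)

[3] `<path>` line segment, #ff8800→cut S880 F531: (109.372,104.147) → (22.376,6.648)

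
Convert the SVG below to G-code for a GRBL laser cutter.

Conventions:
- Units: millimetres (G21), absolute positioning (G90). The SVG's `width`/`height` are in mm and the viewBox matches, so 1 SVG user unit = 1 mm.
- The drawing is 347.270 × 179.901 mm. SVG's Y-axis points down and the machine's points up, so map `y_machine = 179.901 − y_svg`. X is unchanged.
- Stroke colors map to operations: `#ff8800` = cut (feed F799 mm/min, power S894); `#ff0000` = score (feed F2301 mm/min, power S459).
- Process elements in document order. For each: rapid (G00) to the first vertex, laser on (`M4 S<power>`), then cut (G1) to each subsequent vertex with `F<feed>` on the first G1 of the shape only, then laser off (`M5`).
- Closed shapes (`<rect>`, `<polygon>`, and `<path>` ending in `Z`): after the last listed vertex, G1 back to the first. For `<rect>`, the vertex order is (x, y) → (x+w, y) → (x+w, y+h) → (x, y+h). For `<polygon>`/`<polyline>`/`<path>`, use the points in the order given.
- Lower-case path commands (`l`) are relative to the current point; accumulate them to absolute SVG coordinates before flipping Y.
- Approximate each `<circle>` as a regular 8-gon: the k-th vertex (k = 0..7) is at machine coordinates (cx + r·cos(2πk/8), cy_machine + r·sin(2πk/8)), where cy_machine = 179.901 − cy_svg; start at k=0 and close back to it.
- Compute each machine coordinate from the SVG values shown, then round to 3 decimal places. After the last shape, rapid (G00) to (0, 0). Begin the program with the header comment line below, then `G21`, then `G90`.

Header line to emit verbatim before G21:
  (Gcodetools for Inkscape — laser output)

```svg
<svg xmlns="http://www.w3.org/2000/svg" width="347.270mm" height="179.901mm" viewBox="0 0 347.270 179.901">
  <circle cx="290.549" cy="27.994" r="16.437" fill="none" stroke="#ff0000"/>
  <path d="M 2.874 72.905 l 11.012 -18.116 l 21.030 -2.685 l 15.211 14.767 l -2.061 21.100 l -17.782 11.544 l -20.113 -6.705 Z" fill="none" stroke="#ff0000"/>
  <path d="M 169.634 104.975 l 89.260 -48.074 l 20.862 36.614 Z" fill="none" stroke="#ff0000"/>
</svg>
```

(Gcodetools for Inkscape — laser output)
G21
G90
G00 X306.986 Y151.907
M4 S459
G1 X302.172 Y163.530 F2301
G1 X290.549 Y168.344
G1 X278.926 Y163.530
G1 X274.112 Y151.907
G1 X278.926 Y140.284
G1 X290.549 Y135.470
G1 X302.172 Y140.284
G1 X306.986 Y151.907
M5
G00 X2.874 Y106.996
M4 S459
G1 X13.886 Y125.112 F2301
G1 X34.916 Y127.797
G1 X50.127 Y113.030
G1 X48.066 Y91.930
G1 X30.284 Y80.386
G1 X10.171 Y87.091
G1 X2.874 Y106.996
M5
G00 X169.634 Y74.926
M4 S459
G1 X258.894 Y123.000 F2301
G1 X279.756 Y86.386
G1 X169.634 Y74.926
M5
G00 X0.000 Y0.000

Since the viewBox matches the mm dimensions, user units are millimetres directly. The only transform is the Y-flip y_m = 179.901 − y_svg.

Shape 1 is a circle drawn with `<circle>`. Its stroke #ff0000 means score at S459, F2301. After flipping Y the toolpath is (306.986,151.907) → (302.172,163.530) → (290.549,168.344) → (278.926,163.530) → (274.112,151.907) → (278.926,140.284) → (290.549,135.470) → (302.172,140.284) → (306.986,151.907), returning to the start.

Shape 2 is a regular polygon drawn with `<path>`. Its stroke #ff0000 means score at S459, F2301. After flipping Y the toolpath is (2.874,106.996) → (13.886,125.112) → (34.916,127.797) → (50.127,113.030) → (48.066,91.930) → (30.284,80.386) → (10.171,87.091) → (2.874,106.996), returning to the start.

Shape 3 is a closed polygon drawn with `<path>`. Its stroke #ff0000 means score at S459, F2301. After flipping Y the toolpath is (169.634,74.926) → (258.894,123.000) → (279.756,86.386) → (169.634,74.926), returning to the start.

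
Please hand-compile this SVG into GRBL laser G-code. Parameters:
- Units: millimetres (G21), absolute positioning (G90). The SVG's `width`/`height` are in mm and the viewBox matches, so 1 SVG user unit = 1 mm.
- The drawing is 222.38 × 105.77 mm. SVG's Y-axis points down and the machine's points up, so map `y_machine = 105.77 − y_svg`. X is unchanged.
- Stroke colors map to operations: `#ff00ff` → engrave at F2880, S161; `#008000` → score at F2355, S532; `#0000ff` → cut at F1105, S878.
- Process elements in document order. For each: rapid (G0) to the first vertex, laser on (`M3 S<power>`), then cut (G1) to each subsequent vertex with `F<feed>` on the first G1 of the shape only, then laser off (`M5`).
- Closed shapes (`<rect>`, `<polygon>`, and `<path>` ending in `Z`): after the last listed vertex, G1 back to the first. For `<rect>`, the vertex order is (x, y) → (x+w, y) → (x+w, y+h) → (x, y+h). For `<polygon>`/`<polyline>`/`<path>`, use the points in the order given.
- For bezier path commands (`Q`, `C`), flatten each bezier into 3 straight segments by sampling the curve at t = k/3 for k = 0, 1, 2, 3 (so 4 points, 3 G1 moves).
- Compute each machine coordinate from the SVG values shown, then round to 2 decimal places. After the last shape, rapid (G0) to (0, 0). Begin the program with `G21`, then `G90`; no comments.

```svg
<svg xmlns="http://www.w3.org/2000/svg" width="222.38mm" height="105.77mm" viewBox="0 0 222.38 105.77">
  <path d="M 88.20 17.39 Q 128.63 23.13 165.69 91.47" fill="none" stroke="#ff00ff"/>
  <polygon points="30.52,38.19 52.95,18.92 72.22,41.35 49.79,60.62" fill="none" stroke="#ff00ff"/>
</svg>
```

G21
G90
G0 X88.20 Y88.38
M3 S161
G1 X114.78 Y77.60 F2880
G1 X140.61 Y52.90
G1 X165.69 Y14.30
M5
G0 X30.52 Y67.58
M3 S161
G1 X52.95 Y86.85 F2880
G1 X72.22 Y64.42
G1 X49.79 Y45.15
G1 X30.52 Y67.58
M5
G0 X0.00 Y0.00

1 u = 1 mm; y_m = 105.77 − y.

[1] `<path>` quadratic bezier, #ff00ff→engrave S161 F2880: (88.20,88.38) → (114.78,77.60) → (140.61,52.90) → (165.69,14.30)

[2] `<polygon>` regular polygon, #ff00ff→engrave S161 F2880: (30.52,67.58) → (52.95,86.85) → (72.22,64.42) → (49.79,45.15) → (30.52,67.58) (closed)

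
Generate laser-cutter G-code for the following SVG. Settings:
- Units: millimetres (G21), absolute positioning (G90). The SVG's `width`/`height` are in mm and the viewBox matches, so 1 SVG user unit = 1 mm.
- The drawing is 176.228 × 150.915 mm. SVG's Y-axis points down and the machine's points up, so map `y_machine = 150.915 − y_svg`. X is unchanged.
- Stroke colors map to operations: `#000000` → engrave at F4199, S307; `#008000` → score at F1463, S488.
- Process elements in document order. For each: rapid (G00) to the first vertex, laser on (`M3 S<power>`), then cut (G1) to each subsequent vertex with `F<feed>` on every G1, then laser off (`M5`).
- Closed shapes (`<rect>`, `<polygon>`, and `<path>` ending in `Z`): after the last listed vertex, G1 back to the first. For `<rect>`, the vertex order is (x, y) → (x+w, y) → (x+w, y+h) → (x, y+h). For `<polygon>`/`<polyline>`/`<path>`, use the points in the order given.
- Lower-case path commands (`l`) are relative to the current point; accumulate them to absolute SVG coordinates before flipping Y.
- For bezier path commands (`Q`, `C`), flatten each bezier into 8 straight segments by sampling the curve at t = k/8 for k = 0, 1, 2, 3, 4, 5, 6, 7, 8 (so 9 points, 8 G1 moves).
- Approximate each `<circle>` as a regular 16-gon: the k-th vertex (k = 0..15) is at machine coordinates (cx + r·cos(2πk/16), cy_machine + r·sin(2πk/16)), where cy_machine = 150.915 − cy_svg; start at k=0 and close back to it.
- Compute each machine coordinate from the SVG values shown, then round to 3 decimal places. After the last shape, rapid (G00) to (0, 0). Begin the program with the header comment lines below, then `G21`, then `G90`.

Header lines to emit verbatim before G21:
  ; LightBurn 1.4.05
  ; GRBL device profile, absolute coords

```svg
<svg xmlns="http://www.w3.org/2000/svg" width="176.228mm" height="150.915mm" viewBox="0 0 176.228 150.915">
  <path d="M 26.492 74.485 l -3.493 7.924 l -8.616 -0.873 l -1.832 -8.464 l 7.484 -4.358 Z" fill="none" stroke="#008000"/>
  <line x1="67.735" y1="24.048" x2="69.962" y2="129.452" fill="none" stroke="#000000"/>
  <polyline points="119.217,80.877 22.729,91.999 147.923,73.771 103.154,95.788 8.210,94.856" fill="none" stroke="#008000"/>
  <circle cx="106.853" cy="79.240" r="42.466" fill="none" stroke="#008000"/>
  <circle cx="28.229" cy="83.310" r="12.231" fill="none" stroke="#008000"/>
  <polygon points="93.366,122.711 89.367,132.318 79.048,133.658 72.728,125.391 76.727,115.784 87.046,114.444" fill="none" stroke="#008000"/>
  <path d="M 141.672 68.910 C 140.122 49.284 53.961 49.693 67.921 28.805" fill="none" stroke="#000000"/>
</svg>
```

Since the viewBox matches the mm dimensions, user units are millimetres directly. The only transform is the Y-flip y_m = 150.915 − y_svg.

Shape 1 is a regular polygon drawn with `<path>`. Its stroke #008000 means score at S488, F1463. After flipping Y the toolpath is (26.492,76.430) → (22.999,68.506) → (14.383,69.379) → (12.551,77.843) → (20.035,82.201) → (26.492,76.430), returning to the start.

Shape 2 is a line segment drawn with `<line>`. Its stroke #000000 means engrave at S307, F4199. After flipping Y the toolpath is (67.735,126.867) → (69.962,21.463).

Shape 3 is a open polyline drawn with `<polyline>`. Its stroke #008000 means score at S488, F1463. After flipping Y the toolpath is (119.217,70.038) → (22.729,58.916) → (147.923,77.144) → (103.154,55.127) → (8.210,56.059).

Shape 4 is a circle drawn with `<circle>`. Its stroke #008000 means score at S488, F1463. After flipping Y the toolpath is (149.319,71.675) → (146.086,87.926) → (136.881,101.703) → (123.104,110.908) → (106.853,114.141) → (90.602,110.908) → (76.825,101.703) → (67.620,87.926) → (64.387,71.675) → (67.620,55.424) → (76.825,41.647) → (90.602,32.442) → (106.853,29.209) → (123.104,32.442) → (136.881,41.647) → (146.086,55.424) → (149.319,71.675), returning to the start.

Shape 5 is a circle drawn with `<circle>`. Its stroke #008000 means score at S488, F1463. After flipping Y the toolpath is (40.460,67.605) → (39.529,72.286) → (36.878,76.254) → (32.910,78.905) → (28.229,79.836) → (23.548,78.905) → (19.580,76.254) → (16.929,72.286) → (15.998,67.605) → (16.929,62.924) → (19.580,58.956) → (23.548,56.305) → (28.229,55.374) → (32.910,56.305) → (36.878,58.956) → (39.529,62.924) → (40.460,67.605), returning to the start.

Shape 6 is a regular polygon drawn with `<polygon>`. Its stroke #008000 means score at S488, F1463. After flipping Y the toolpath is (93.366,28.204) → (89.367,18.597) → (79.048,17.257) → (72.728,25.524) → (76.727,35.131) → (87.046,36.471) → (93.366,28.204), returning to the start.

Shape 7 is a cubic bezier drawn with `<path>`. Its stroke #000000 means engrave at S307, F4199. After flipping Y the toolpath is (141.672,82.005) → (137.485,88.506) → (127.531,93.614) → (113.975,97.812) → (98.980,101.584) → (84.713,105.416) → (73.337,109.791) → (67.018,115.195) → (67.921,122.110).

; LightBurn 1.4.05
; GRBL device profile, absolute coords
G21
G90
G00 X26.492 Y76.430
M3 S488
G1 X22.999 Y68.506 F1463
G1 X14.383 Y69.379 F1463
G1 X12.551 Y77.843 F1463
G1 X20.035 Y82.201 F1463
G1 X26.492 Y76.430 F1463
M5
G00 X67.735 Y126.867
M3 S307
G1 X69.962 Y21.463 F4199
M5
G00 X119.217 Y70.038
M3 S488
G1 X22.729 Y58.916 F1463
G1 X147.923 Y77.144 F1463
G1 X103.154 Y55.127 F1463
G1 X8.210 Y56.059 F1463
M5
G00 X149.319 Y71.675
M3 S488
G1 X146.086 Y87.926 F1463
G1 X136.881 Y101.703 F1463
G1 X123.104 Y110.908 F1463
G1 X106.853 Y114.141 F1463
G1 X90.602 Y110.908 F1463
G1 X76.825 Y101.703 F1463
G1 X67.620 Y87.926 F1463
G1 X64.387 Y71.675 F1463
G1 X67.620 Y55.424 F1463
G1 X76.825 Y41.647 F1463
G1 X90.602 Y32.442 F1463
G1 X106.853 Y29.209 F1463
G1 X123.104 Y32.442 F1463
G1 X136.881 Y41.647 F1463
G1 X146.086 Y55.424 F1463
G1 X149.319 Y71.675 F1463
M5
G00 X40.460 Y67.605
M3 S488
G1 X39.529 Y72.286 F1463
G1 X36.878 Y76.254 F1463
G1 X32.910 Y78.905 F1463
G1 X28.229 Y79.836 F1463
G1 X23.548 Y78.905 F1463
G1 X19.580 Y76.254 F1463
G1 X16.929 Y72.286 F1463
G1 X15.998 Y67.605 F1463
G1 X16.929 Y62.924 F1463
G1 X19.580 Y58.956 F1463
G1 X23.548 Y56.305 F1463
G1 X28.229 Y55.374 F1463
G1 X32.910 Y56.305 F1463
G1 X36.878 Y58.956 F1463
G1 X39.529 Y62.924 F1463
G1 X40.460 Y67.605 F1463
M5
G00 X93.366 Y28.204
M3 S488
G1 X89.367 Y18.597 F1463
G1 X79.048 Y17.257 F1463
G1 X72.728 Y25.524 F1463
G1 X76.727 Y35.131 F1463
G1 X87.046 Y36.471 F1463
G1 X93.366 Y28.204 F1463
M5
G00 X141.672 Y82.005
M3 S307
G1 X137.485 Y88.506 F4199
G1 X127.531 Y93.614 F4199
G1 X113.975 Y97.812 F4199
G1 X98.980 Y101.584 F4199
G1 X84.713 Y105.416 F4199
G1 X73.337 Y109.791 F4199
G1 X67.018 Y115.195 F4199
G1 X67.921 Y122.110 F4199
M5
G00 X0.000 Y0.000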